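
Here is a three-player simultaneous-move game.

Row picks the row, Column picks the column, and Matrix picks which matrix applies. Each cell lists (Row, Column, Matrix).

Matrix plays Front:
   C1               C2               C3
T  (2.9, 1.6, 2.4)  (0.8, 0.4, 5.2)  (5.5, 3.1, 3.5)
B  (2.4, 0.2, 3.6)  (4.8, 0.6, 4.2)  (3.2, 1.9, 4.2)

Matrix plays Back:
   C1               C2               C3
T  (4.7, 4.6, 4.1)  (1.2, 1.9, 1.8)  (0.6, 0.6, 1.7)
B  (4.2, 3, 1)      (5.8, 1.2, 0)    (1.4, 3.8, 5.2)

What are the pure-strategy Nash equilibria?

The pure Nash equilibria are (T, C1, Back), (T, C3, Front), (B, C3, Back).

For each player, find the best response to each opponent profile; mutual best responses are the pure NE.
Row against (C1, Front): payoffs 2.9, 2.4 → best response T.
Row against (C1, Back): payoffs 4.7, 4.2 → best response T.
Row against (C2, Front): payoffs 0.8, 4.8 → best response B.
Row against (C2, Back): payoffs 1.2, 5.8 → best response B.
Row against (C3, Front): payoffs 5.5, 3.2 → best response T.
Row against (C3, Back): payoffs 0.6, 1.4 → best response B.
Column against (T, Front): payoffs 1.6, 0.4, 3.1 → best response C3.
Column against (T, Back): payoffs 4.6, 1.9, 0.6 → best response C1.
Column against (B, Front): payoffs 0.2, 0.6, 1.9 → best response C3.
Column against (B, Back): payoffs 3, 1.2, 3.8 → best response C3.
Matrix against (T, C1): payoffs 2.4, 4.1 → best response Back.
Matrix against (T, C2): payoffs 5.2, 1.8 → best response Front.
Matrix against (T, C3): payoffs 3.5, 1.7 → best response Front.
Matrix against (B, C1): payoffs 3.6, 1 → best response Front.
Matrix against (B, C2): payoffs 4.2, 0 → best response Front.
Matrix against (B, C3): payoffs 4.2, 5.2 → best response Back.
Mutual best responses: (T, C1, Back); (T, C3, Front); (B, C3, Back).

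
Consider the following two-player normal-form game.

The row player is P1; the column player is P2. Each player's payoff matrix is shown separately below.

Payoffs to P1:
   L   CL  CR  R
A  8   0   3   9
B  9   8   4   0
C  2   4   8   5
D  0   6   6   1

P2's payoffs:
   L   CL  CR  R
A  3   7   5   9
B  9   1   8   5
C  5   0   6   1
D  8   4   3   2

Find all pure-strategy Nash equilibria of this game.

P1 against L: payoffs 8, 9, 2, 0 → best response B.
P1 against CL: payoffs 0, 8, 4, 6 → best response B.
P1 against CR: payoffs 3, 4, 8, 6 → best response C.
P1 against R: payoffs 9, 0, 5, 1 → best response A.
P2 against A: payoffs 3, 7, 5, 9 → best response R.
P2 against B: payoffs 9, 1, 8, 5 → best response L.
P2 against C: payoffs 5, 0, 6, 1 → best response CR.
P2 against D: payoffs 8, 4, 3, 2 → best response L.
Mutual best responses: (A, R); (B, L); (C, CR).

(A, R) and (B, L) and (C, CR)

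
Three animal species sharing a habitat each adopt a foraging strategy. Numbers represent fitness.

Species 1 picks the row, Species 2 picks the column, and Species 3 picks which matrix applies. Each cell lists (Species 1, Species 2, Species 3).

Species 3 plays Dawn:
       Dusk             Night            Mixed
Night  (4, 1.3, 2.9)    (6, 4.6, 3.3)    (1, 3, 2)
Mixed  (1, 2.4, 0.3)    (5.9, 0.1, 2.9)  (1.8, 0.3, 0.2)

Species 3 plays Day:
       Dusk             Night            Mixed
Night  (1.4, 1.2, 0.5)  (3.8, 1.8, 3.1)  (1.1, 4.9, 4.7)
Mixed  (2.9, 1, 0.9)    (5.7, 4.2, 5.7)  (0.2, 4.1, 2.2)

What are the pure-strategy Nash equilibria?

Pure-strategy Nash equilibria: (Night, Night, Dawn), (Night, Mixed, Day), (Mixed, Night, Day)

Mark each player's best response to every combination of opponents' strategies; a profile where every player is best-responding is a pure Nash equilibrium.
Species 1 against (Dusk, Dawn): payoffs 4, 1 → best response Night.
Species 1 against (Dusk, Day): payoffs 1.4, 2.9 → best response Mixed.
Species 1 against (Night, Dawn): payoffs 6, 5.9 → best response Night.
Species 1 against (Night, Day): payoffs 3.8, 5.7 → best response Mixed.
Species 1 against (Mixed, Dawn): payoffs 1, 1.8 → best response Mixed.
Species 1 against (Mixed, Day): payoffs 1.1, 0.2 → best response Night.
Species 2 against (Night, Dawn): payoffs 1.3, 4.6, 3 → best response Night.
Species 2 against (Night, Day): payoffs 1.2, 1.8, 4.9 → best response Mixed.
Species 2 against (Mixed, Dawn): payoffs 2.4, 0.1, 0.3 → best response Dusk.
Species 2 against (Mixed, Day): payoffs 1, 4.2, 4.1 → best response Night.
Species 3 against (Night, Dusk): payoffs 2.9, 0.5 → best response Dawn.
Species 3 against (Night, Night): payoffs 3.3, 3.1 → best response Dawn.
Species 3 against (Night, Mixed): payoffs 2, 4.7 → best response Day.
Species 3 against (Mixed, Dusk): payoffs 0.3, 0.9 → best response Day.
Species 3 against (Mixed, Night): payoffs 2.9, 5.7 → best response Day.
Species 3 against (Mixed, Mixed): payoffs 0.2, 2.2 → best response Day.
Mutual best responses: (Night, Night, Dawn); (Night, Mixed, Day); (Mixed, Night, Day).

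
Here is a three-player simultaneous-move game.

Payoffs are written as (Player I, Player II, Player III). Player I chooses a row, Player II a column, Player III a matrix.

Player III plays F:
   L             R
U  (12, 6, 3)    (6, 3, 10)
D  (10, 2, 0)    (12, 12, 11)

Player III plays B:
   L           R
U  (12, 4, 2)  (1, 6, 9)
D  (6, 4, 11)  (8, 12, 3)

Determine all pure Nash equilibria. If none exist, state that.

Pure-strategy Nash equilibria: (U, L, F); (D, R, F)

(U, L, F): Player I gets 12, best alternative 10; Player II gets 6, best alternative 3; Player III gets 3, best alternative 2. No profitable deviation — NE.
(U, L, B): Player II can switch to R (4 → 6). Not NE.
(U, R, F): Player I can switch to D (6 → 12). Not NE.
(U, R, B): Player I can switch to D (1 → 8). Not NE.
(D, L, F): Player I can switch to U (10 → 12). Not NE.
(D, L, B): Player I can switch to U (6 → 12). Not NE.
(D, R, F): Player I gets 12, best alternative 6; Player II gets 12, best alternative 2; Player III gets 11, best alternative 3. No profitable deviation — NE.
(D, R, B): Player III can switch to F (3 → 11). Not NE.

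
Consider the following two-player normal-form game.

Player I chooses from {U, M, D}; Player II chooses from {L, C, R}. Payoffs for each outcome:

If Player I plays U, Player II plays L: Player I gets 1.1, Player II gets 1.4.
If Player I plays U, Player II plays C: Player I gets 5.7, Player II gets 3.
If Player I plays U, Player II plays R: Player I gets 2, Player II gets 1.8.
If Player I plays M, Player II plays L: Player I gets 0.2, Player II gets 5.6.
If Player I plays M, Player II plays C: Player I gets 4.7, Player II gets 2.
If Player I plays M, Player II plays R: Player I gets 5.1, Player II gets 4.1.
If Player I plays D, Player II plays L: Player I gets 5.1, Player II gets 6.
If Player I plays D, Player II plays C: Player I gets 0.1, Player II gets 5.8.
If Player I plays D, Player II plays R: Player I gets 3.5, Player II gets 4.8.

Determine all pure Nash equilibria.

The pure Nash equilibria are (U, C); (D, L).

Player I against L: payoffs 1.1, 0.2, 5.1 → best response D.
Player I against C: payoffs 5.7, 4.7, 0.1 → best response U.
Player I against R: payoffs 2, 5.1, 3.5 → best response M.
Player II against U: payoffs 1.4, 3, 1.8 → best response C.
Player II against M: payoffs 5.6, 2, 4.1 → best response L.
Player II against D: payoffs 6, 5.8, 4.8 → best response L.
Mutual best responses: (U, C); (D, L).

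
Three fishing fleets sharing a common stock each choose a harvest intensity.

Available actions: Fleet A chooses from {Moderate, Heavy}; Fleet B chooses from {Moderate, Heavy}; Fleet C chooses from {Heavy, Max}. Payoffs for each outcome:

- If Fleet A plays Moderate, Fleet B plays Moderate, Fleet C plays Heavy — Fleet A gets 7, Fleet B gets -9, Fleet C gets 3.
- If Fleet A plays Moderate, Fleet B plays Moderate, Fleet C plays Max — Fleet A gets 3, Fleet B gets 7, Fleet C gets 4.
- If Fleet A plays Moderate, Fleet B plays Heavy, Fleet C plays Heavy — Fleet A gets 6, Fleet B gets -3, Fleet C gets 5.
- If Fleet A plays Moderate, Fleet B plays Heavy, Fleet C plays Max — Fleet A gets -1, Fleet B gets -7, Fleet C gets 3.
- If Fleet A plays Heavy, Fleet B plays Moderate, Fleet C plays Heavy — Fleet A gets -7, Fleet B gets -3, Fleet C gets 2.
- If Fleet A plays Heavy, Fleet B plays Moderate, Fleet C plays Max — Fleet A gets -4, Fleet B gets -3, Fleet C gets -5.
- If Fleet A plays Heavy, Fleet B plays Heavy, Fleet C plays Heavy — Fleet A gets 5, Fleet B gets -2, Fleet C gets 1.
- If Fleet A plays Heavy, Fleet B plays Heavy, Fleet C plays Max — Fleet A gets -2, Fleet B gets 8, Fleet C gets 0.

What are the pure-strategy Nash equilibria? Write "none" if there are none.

The pure Nash equilibria are (Moderate, Moderate, Max) and (Moderate, Heavy, Heavy).

Mark each player's best response to every combination of opponents' strategies; a profile where every player is best-responding is a pure Nash equilibrium.
Fleet A against (Moderate, Heavy): payoffs 7, -7 → best response Moderate.
Fleet A against (Moderate, Max): payoffs 3, -4 → best response Moderate.
Fleet A against (Heavy, Heavy): payoffs 6, 5 → best response Moderate.
Fleet A against (Heavy, Max): payoffs -1, -2 → best response Moderate.
Fleet B against (Moderate, Heavy): payoffs -9, -3 → best response Heavy.
Fleet B against (Moderate, Max): payoffs 7, -7 → best response Moderate.
Fleet B against (Heavy, Heavy): payoffs -3, -2 → best response Heavy.
Fleet B against (Heavy, Max): payoffs -3, 8 → best response Heavy.
Fleet C against (Moderate, Moderate): payoffs 3, 4 → best response Max.
Fleet C against (Moderate, Heavy): payoffs 5, 3 → best response Heavy.
Fleet C against (Heavy, Moderate): payoffs 2, -5 → best response Heavy.
Fleet C against (Heavy, Heavy): payoffs 1, 0 → best response Heavy.
Mutual best responses: (Moderate, Moderate, Max); (Moderate, Heavy, Heavy).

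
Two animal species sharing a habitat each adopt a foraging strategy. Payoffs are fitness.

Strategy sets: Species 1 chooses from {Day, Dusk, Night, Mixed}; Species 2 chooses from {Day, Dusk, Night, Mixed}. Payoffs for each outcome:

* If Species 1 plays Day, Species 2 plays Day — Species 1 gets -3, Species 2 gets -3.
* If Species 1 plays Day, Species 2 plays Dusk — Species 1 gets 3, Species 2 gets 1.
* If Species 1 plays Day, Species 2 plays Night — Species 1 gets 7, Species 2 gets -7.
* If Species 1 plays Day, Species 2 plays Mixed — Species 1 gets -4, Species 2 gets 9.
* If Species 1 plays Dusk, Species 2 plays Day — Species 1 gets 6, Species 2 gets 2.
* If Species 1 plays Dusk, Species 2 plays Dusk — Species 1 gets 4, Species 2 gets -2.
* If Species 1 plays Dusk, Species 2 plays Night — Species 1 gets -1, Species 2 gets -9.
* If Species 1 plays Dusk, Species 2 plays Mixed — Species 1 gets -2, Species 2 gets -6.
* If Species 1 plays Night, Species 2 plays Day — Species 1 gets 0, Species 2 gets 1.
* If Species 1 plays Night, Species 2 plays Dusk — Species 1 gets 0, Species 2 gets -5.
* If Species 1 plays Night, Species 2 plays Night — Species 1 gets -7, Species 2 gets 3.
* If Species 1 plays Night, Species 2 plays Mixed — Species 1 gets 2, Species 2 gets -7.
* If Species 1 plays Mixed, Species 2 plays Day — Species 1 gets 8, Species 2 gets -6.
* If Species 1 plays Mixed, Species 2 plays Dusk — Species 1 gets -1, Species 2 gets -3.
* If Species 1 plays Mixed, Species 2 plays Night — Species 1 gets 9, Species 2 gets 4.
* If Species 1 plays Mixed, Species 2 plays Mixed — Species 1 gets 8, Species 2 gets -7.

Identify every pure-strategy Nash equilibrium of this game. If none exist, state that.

Species 1 against Day: payoffs -3, 6, 0, 8 → best response Mixed.
Species 1 against Dusk: payoffs 3, 4, 0, -1 → best response Dusk.
Species 1 against Night: payoffs 7, -1, -7, 9 → best response Mixed.
Species 1 against Mixed: payoffs -4, -2, 2, 8 → best response Mixed.
Species 2 against Day: payoffs -3, 1, -7, 9 → best response Mixed.
Species 2 against Dusk: payoffs 2, -2, -9, -6 → best response Day.
Species 2 against Night: payoffs 1, -5, 3, -7 → best response Night.
Species 2 against Mixed: payoffs -6, -3, 4, -7 → best response Night.
Mutual best responses: (Mixed, Night).

The unique pure-strategy Nash equilibrium is (Mixed, Night).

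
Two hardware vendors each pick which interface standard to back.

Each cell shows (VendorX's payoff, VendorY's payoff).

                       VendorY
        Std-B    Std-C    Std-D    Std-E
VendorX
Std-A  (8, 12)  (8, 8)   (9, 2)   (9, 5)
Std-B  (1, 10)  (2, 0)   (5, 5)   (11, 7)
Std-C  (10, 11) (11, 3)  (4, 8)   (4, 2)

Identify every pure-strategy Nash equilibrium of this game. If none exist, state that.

The unique pure-strategy Nash equilibrium is (Std-C, Std-B).

VendorX against Std-B: payoffs 8, 1, 10 → best response Std-C.
VendorX against Std-C: payoffs 8, 2, 11 → best response Std-C.
VendorX against Std-D: payoffs 9, 5, 4 → best response Std-A.
VendorX against Std-E: payoffs 9, 11, 4 → best response Std-B.
VendorY against Std-A: payoffs 12, 8, 2, 5 → best response Std-B.
VendorY against Std-B: payoffs 10, 0, 5, 7 → best response Std-B.
VendorY against Std-C: payoffs 11, 3, 8, 2 → best response Std-B.
Mutual best responses: (Std-C, Std-B).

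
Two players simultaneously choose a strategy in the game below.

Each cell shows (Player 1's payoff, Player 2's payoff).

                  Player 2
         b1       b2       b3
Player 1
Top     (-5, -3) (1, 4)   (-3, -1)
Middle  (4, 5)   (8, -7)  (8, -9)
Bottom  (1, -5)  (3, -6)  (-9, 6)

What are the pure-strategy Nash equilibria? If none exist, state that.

(Top, b1): Player 1 can switch to Middle (-5 → 4). Not NE.
(Top, b2): Player 1 can switch to Middle (1 → 8). Not NE.
(Top, b3): Player 1 can switch to Middle (-3 → 8). Not NE.
(Middle, b1): Player 1 gets 4, best alternative 1; Player 2 gets 5, best alternative -7. No profitable deviation — NE.
(Middle, b2): Player 2 can switch to b1 (-7 → 5). Not NE.
(Middle, b3): Player 2 can switch to b1 (-9 → 5). Not NE.
(Bottom, b1): Player 1 can switch to Middle (1 → 4). Not NE.
(The remaining 2 profiles each have a profitable deviation by the same check.)

The unique pure-strategy Nash equilibrium is (Middle, b1).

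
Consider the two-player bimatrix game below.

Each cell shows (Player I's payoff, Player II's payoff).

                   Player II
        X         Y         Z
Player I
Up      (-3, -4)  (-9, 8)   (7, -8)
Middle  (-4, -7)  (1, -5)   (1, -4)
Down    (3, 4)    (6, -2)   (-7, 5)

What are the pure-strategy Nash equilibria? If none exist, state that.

This game has no pure Nash equilibrium.

Mark each player's best response to every combination of opponents' strategies; a profile where every player is best-responding is a pure Nash equilibrium.
Player I against X: payoffs -3, -4, 3 → best response Down.
Player I against Y: payoffs -9, 1, 6 → best response Down.
Player I against Z: payoffs 7, 1, -7 → best response Up.
Player II against Up: payoffs -4, 8, -8 → best response Y.
Player II against Middle: payoffs -7, -5, -4 → best response Z.
Player II against Down: payoffs 4, -2, 5 → best response Z.
No profile is a mutual best response for all players.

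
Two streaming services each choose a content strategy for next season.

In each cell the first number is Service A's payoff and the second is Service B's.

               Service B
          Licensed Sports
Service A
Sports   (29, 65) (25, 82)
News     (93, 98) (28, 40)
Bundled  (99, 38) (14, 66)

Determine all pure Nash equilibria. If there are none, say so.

none

(Sports, Licensed): Service A can switch to News (29 → 93). Not NE.
(Sports, Sports): Service A can switch to News (25 → 28). Not NE.
(News, Licensed): Service A can switch to Bundled (93 → 99). Not NE.
(News, Sports): Service B can switch to Licensed (40 → 98). Not NE.
(Bundled, Licensed): Service B can switch to Sports (38 → 66). Not NE.
(Bundled, Sports): Service A can switch to Sports (14 → 25). Not NE.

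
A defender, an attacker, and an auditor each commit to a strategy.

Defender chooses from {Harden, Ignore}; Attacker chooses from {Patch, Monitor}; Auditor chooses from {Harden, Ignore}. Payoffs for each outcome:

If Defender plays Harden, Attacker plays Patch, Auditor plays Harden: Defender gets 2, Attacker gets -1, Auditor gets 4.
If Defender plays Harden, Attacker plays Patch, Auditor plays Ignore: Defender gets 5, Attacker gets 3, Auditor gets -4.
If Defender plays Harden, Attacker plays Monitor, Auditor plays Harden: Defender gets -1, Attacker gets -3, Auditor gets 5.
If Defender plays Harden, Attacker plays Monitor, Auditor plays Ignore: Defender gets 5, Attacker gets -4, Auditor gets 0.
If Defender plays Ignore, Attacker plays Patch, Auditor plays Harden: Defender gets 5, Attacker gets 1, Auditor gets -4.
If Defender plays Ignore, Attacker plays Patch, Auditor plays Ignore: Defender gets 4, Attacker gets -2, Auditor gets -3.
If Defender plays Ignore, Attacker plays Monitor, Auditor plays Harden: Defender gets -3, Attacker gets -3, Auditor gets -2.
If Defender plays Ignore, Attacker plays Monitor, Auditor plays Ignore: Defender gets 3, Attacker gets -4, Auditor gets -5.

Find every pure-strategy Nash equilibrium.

none

(Harden, Patch, Harden): Defender can switch to Ignore (2 → 5). Not NE.
(Harden, Patch, Ignore): Auditor can switch to Harden (-4 → 4). Not NE.
(Harden, Monitor, Harden): Attacker can switch to Patch (-3 → -1). Not NE.
(Harden, Monitor, Ignore): Attacker can switch to Patch (-4 → 3). Not NE.
(Ignore, Patch, Harden): Auditor can switch to Ignore (-4 → -3). Not NE.
(Ignore, Patch, Ignore): Defender can switch to Harden (4 → 5). Not NE.
(Ignore, Monitor, Harden): Defender can switch to Harden (-3 → -1). Not NE.
(Ignore, Monitor, Ignore): Defender can switch to Harden (3 → 5). Not NE.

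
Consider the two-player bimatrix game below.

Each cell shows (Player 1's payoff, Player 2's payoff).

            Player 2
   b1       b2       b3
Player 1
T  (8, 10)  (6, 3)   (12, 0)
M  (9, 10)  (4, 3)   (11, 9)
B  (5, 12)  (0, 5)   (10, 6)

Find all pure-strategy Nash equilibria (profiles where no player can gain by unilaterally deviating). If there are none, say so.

(T, b1): Player 1 can switch to M (8 → 9). Not NE.
(T, b2): Player 2 can switch to b1 (3 → 10). Not NE.
(T, b3): Player 2 can switch to b1 (0 → 10). Not NE.
(M, b1): Player 1 gets 9, best alternative 8; Player 2 gets 10, best alternative 9. No profitable deviation — NE.
(M, b2): Player 1 can switch to T (4 → 6). Not NE.
(M, b3): Player 1 can switch to T (11 → 12). Not NE.
(B, b1): Player 1 can switch to T (5 → 8). Not NE.
(The remaining 2 profiles each have a profitable deviation by the same check.)

Pure NE: (M, b1)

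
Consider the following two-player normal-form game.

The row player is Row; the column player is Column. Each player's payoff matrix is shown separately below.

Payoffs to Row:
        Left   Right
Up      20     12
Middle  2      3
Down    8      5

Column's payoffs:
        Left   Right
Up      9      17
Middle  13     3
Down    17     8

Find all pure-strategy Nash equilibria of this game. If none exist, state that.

For each player, find the best response to each opponent profile; mutual best responses are the pure NE.
Row against Left: payoffs 20, 2, 8 → best response Up.
Row against Right: payoffs 12, 3, 5 → best response Up.
Column against Up: payoffs 9, 17 → best response Right.
Column against Middle: payoffs 13, 3 → best response Left.
Column against Down: payoffs 17, 8 → best response Left.
Mutual best responses: (Up, Right).

(Up, Right)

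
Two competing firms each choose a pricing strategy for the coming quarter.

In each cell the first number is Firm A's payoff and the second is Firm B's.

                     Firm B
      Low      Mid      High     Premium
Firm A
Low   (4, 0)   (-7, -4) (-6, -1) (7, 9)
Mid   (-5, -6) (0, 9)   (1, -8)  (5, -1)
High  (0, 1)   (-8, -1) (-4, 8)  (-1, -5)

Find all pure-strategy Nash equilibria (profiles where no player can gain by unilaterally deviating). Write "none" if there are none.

Pure-strategy Nash equilibria: (Low, Premium); (Mid, Mid)

Firm A against Low: payoffs 4, -5, 0 → best response Low.
Firm A against Mid: payoffs -7, 0, -8 → best response Mid.
Firm A against High: payoffs -6, 1, -4 → best response Mid.
Firm A against Premium: payoffs 7, 5, -1 → best response Low.
Firm B against Low: payoffs 0, -4, -1, 9 → best response Premium.
Firm B against Mid: payoffs -6, 9, -8, -1 → best response Mid.
Firm B against High: payoffs 1, -1, 8, -5 → best response High.
Mutual best responses: (Low, Premium); (Mid, Mid).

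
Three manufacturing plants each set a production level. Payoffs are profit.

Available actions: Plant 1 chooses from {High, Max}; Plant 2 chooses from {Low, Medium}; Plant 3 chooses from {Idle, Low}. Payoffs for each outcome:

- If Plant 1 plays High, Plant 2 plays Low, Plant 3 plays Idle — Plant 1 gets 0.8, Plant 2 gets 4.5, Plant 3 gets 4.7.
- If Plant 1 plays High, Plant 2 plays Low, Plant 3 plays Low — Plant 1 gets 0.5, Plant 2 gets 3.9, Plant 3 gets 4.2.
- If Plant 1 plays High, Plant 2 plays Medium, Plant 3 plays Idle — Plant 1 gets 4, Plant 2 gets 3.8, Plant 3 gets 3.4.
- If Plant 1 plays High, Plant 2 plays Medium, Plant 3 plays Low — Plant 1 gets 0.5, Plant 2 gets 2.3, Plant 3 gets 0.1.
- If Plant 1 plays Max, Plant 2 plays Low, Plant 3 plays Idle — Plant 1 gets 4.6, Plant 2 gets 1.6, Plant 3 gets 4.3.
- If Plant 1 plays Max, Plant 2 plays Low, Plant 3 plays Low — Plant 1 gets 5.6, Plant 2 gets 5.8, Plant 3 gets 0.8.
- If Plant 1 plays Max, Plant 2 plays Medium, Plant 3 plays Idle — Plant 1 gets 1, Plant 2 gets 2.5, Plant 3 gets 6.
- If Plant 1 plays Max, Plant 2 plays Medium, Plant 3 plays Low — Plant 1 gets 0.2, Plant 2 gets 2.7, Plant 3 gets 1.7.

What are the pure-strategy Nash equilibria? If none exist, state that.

There is no pure-strategy Nash equilibrium.

Check each profile: it is a Nash equilibrium iff no player can strictly gain by switching unilaterally.
(High, Low, Idle): Plant 1 can switch to Max (0.8 → 4.6). Not NE.
(High, Low, Low): Plant 1 can switch to Max (0.5 → 5.6). Not NE.
(High, Medium, Idle): Plant 2 can switch to Low (3.8 → 4.5). Not NE.
(High, Medium, Low): Plant 2 can switch to Low (2.3 → 3.9). Not NE.
(Max, Low, Idle): Plant 2 can switch to Medium (1.6 → 2.5). Not NE.
(Max, Low, Low): Plant 3 can switch to Idle (0.8 → 4.3). Not NE.
(Max, Medium, Idle): Plant 1 can switch to High (1 → 4). Not NE.
(Max, Medium, Low): Plant 1 can switch to High (0.2 → 0.5). Not NE.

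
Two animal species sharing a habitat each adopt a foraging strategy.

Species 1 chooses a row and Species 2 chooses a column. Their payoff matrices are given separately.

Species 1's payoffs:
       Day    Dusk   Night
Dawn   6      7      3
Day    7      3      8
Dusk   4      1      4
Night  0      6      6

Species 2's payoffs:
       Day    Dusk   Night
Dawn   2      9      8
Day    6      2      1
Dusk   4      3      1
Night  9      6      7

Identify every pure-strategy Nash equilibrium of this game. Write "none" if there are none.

Species 1 against Day: payoffs 6, 7, 4, 0 → best response Day.
Species 1 against Dusk: payoffs 7, 3, 1, 6 → best response Dawn.
Species 1 against Night: payoffs 3, 8, 4, 6 → best response Day.
Species 2 against Dawn: payoffs 2, 9, 8 → best response Dusk.
Species 2 against Day: payoffs 6, 2, 1 → best response Day.
Species 2 against Dusk: payoffs 4, 3, 1 → best response Day.
Species 2 against Night: payoffs 9, 6, 7 → best response Day.
Mutual best responses: (Dawn, Dusk); (Day, Day).

(Dawn, Dusk), (Day, Day)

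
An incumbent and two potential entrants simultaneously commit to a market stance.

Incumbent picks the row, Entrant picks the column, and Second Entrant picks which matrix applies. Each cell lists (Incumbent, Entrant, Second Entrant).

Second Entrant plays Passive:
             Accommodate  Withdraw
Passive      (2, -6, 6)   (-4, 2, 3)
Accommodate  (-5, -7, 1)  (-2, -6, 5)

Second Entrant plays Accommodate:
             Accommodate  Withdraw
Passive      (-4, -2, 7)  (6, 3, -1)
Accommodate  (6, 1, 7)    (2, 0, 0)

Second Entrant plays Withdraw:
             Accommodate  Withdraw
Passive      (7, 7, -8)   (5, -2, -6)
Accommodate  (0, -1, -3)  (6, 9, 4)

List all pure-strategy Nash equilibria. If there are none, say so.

The pure Nash equilibria are (Accommodate, Accommodate, Accommodate), (Accommodate, Withdraw, Passive).

Incumbent against (Accommodate, Passive): payoffs 2, -5 → best response Passive.
Incumbent against (Accommodate, Accommodate): payoffs -4, 6 → best response Accommodate.
Incumbent against (Accommodate, Withdraw): payoffs 7, 0 → best response Passive.
Incumbent against (Withdraw, Passive): payoffs -4, -2 → best response Accommodate.
Incumbent against (Withdraw, Accommodate): payoffs 6, 2 → best response Passive.
Incumbent against (Withdraw, Withdraw): payoffs 5, 6 → best response Accommodate.
Entrant against (Passive, Passive): payoffs -6, 2 → best response Withdraw.
Entrant against (Passive, Accommodate): payoffs -2, 3 → best response Withdraw.
Entrant against (Passive, Withdraw): payoffs 7, -2 → best response Accommodate.
Entrant against (Accommodate, Passive): payoffs -7, -6 → best response Withdraw.
Entrant against (Accommodate, Accommodate): payoffs 1, 0 → best response Accommodate.
Entrant against (Accommodate, Withdraw): payoffs -1, 9 → best response Withdraw.
Second Entrant against (Passive, Accommodate): payoffs 6, 7, -8 → best response Accommodate.
Second Entrant against (Passive, Withdraw): payoffs 3, -1, -6 → best response Passive.
Second Entrant against (Accommodate, Accommodate): payoffs 1, 7, -3 → best response Accommodate.
Second Entrant against (Accommodate, Withdraw): payoffs 5, 0, 4 → best response Passive.
Mutual best responses: (Accommodate, Accommodate, Accommodate); (Accommodate, Withdraw, Passive).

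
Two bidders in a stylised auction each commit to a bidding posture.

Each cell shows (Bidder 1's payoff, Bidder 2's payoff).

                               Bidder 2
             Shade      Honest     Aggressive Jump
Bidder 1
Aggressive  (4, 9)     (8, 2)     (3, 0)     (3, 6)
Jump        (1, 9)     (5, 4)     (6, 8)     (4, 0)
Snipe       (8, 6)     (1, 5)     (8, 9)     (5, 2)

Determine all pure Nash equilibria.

The unique pure-strategy Nash equilibrium is (Snipe, Aggressive).

Bidder 1 against Shade: payoffs 4, 1, 8 → best response Snipe.
Bidder 1 against Honest: payoffs 8, 5, 1 → best response Aggressive.
Bidder 1 against Aggressive: payoffs 3, 6, 8 → best response Snipe.
Bidder 1 against Jump: payoffs 3, 4, 5 → best response Snipe.
Bidder 2 against Aggressive: payoffs 9, 2, 0, 6 → best response Shade.
Bidder 2 against Jump: payoffs 9, 4, 8, 0 → best response Shade.
Bidder 2 against Snipe: payoffs 6, 5, 9, 2 → best response Aggressive.
Mutual best responses: (Snipe, Aggressive).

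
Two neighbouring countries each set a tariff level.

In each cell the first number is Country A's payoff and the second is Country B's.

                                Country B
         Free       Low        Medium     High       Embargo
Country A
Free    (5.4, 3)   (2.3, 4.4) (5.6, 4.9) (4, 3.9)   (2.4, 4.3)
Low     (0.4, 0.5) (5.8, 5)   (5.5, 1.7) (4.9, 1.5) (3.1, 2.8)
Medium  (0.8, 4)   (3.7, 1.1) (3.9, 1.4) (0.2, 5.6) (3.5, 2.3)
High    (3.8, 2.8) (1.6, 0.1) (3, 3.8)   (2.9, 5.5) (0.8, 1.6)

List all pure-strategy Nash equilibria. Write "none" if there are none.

(Free, Free): Country B can switch to Low (3 → 4.4). Not NE.
(Free, Low): Country A can switch to Low (2.3 → 5.8). Not NE.
(Free, Medium): Country A gets 5.6, best alternative 5.5; Country B gets 4.9, best alternative 4.4. No profitable deviation — NE.
(Free, High): Country A can switch to Low (4 → 4.9). Not NE.
(Free, Embargo): Country A can switch to Low (2.4 → 3.1). Not NE.
(Low, Free): Country A can switch to Free (0.4 → 5.4). Not NE.
(Low, Low): Country A gets 5.8, best alternative 3.7; Country B gets 5, best alternative 2.8. No profitable deviation — NE.
(Low, Medium): Country A can switch to Free (5.5 → 5.6). Not NE.
(The remaining 12 profiles each have a profitable deviation by the same check.)

Pure-strategy Nash equilibria: (Free, Medium) and (Low, Low)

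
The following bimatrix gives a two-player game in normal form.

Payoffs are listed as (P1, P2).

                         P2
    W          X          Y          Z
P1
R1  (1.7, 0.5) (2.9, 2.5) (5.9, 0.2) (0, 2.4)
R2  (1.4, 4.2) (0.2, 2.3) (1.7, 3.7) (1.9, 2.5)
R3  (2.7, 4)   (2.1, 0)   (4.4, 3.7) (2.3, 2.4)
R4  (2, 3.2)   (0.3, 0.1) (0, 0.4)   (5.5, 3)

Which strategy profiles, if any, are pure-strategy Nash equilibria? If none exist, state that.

(R1, X) and (R3, W)

Check each profile: it is a Nash equilibrium iff no player can strictly gain by switching unilaterally.
(R1, W): P1 can switch to R3 (1.7 → 2.7). Not NE.
(R1, X): P1 gets 2.9, best alternative 2.1; P2 gets 2.5, best alternative 2.4. No profitable deviation — NE.
(R1, Y): P2 can switch to W (0.2 → 0.5). Not NE.
(R1, Z): P1 can switch to R2 (0 → 1.9). Not NE.
(R2, W): P1 can switch to R1 (1.4 → 1.7). Not NE.
(R2, X): P1 can switch to R1 (0.2 → 2.9). Not NE.
(R2, Y): P1 can switch to R1 (1.7 → 5.9). Not NE.
(R2, Z): P1 can switch to R3 (1.9 → 2.3). Not NE.
(R3, W): P1 gets 2.7, best alternative 2; P2 gets 4, best alternative 3.7. No profitable deviation — NE.
(R3, X): P1 can switch to R1 (2.1 → 2.9). Not NE.
(R3, Y): P1 can switch to R1 (4.4 → 5.9). Not NE.
(R3, Z): P1 can switch to R4 (2.3 → 5.5). Not NE.
(R4, W): P1 can switch to R3 (2 → 2.7). Not NE.
(R4, X): P1 can switch to R1 (0.3 → 2.9). Not NE.
(The remaining 2 profiles each have a profitable deviation by the same check.)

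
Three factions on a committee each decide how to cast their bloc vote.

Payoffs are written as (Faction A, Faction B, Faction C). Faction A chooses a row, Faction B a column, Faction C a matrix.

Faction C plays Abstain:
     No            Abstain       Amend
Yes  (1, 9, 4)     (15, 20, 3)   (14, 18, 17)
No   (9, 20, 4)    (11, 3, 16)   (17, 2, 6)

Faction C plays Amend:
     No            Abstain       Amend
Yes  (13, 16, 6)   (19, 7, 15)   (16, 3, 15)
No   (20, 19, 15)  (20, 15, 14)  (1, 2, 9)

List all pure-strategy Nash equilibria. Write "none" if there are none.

(Yes, No, Abstain): Faction A can switch to No (1 → 9). Not NE.
(Yes, No, Amend): Faction A can switch to No (13 → 20). Not NE.
(Yes, Abstain, Abstain): Faction C can switch to Amend (3 → 15). Not NE.
(Yes, Abstain, Amend): Faction A can switch to No (19 → 20). Not NE.
(Yes, Amend, Abstain): Faction A can switch to No (14 → 17). Not NE.
(Yes, Amend, Amend): Faction B can switch to No (3 → 16). Not NE.
(No, No, Amend): Faction A gets 20, best alternative 13; Faction B gets 19, best alternative 15; Faction C gets 15, best alternative 4. No profitable deviation — NE.
(The remaining 5 profiles each have a profitable deviation by the same check.)

(No, No, Amend)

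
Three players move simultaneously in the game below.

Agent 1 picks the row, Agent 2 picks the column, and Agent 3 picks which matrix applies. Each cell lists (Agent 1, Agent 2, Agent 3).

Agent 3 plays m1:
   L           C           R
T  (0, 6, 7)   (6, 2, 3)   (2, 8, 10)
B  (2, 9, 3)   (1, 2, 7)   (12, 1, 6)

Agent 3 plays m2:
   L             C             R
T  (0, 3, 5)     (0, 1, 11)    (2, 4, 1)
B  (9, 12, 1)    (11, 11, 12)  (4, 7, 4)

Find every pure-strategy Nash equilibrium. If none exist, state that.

(B, L, m1)

(T, L, m1): Agent 1 can switch to B (0 → 2). Not NE.
(T, L, m2): Agent 1 can switch to B (0 → 9). Not NE.
(T, C, m1): Agent 2 can switch to L (2 → 6). Not NE.
(T, C, m2): Agent 1 can switch to B (0 → 11). Not NE.
(T, R, m1): Agent 1 can switch to B (2 → 12). Not NE.
(T, R, m2): Agent 1 can switch to B (2 → 4). Not NE.
(B, L, m1): Agent 1 gets 2, best alternative 0; Agent 2 gets 9, best alternative 2; Agent 3 gets 3, best alternative 1. No profitable deviation — NE.
(B, L, m2): Agent 3 can switch to m1 (1 → 3). Not NE.
(B, C, m1): Agent 1 can switch to T (1 → 6). Not NE.
(B, C, m2): Agent 2 can switch to L (11 → 12). Not NE.
(B, R, m1): Agent 2 can switch to L (1 → 9). Not NE.
(The remaining 1 profile has a profitable deviation by the same check.)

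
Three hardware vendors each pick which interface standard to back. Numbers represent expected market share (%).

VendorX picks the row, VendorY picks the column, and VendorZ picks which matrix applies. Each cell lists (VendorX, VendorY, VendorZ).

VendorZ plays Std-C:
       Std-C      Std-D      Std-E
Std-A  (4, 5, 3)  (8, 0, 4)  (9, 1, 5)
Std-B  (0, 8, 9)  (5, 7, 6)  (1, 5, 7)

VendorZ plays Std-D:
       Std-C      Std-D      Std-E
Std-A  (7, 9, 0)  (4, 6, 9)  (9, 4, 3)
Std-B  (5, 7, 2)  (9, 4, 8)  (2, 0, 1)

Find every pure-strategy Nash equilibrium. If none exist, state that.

(Std-A, Std-C, Std-C): VendorX gets 4, best alternative 0; VendorY gets 5, best alternative 1; VendorZ gets 3, best alternative 0. No profitable deviation — NE.
(Std-A, Std-C, Std-D): VendorZ can switch to Std-C (0 → 3). Not NE.
(Std-A, Std-D, Std-C): VendorY can switch to Std-C (0 → 5). Not NE.
(Std-A, Std-D, Std-D): VendorX can switch to Std-B (4 → 9). Not NE.
(Std-A, Std-E, Std-C): VendorY can switch to Std-C (1 → 5). Not NE.
(Std-A, Std-E, Std-D): VendorY can switch to Std-C (4 → 9). Not NE.
(Std-B, Std-C, Std-C): VendorX can switch to Std-A (0 → 4). Not NE.
(Std-B, Std-C, Std-D): VendorX can switch to Std-A (5 → 7). Not NE.
(Std-B, Std-D, Std-C): VendorX can switch to Std-A (5 → 8). Not NE.
(Std-B, Std-D, Std-D): VendorY can switch to Std-C (4 → 7). Not NE.
(Std-B, Std-E, Std-C): VendorX can switch to Std-A (1 → 9). Not NE.
(Std-B, Std-E, Std-D): VendorX can switch to Std-A (2 → 9). Not NE.

The unique pure-strategy Nash equilibrium is (Std-A, Std-C, Std-C).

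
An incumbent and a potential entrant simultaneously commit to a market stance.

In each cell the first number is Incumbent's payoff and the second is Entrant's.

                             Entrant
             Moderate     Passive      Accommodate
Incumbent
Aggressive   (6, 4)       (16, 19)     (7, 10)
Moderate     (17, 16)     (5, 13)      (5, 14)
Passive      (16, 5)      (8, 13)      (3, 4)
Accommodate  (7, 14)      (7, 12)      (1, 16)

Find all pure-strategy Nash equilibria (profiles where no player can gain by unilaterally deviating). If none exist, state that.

(Aggressive, Moderate): Incumbent can switch to Moderate (6 → 17). Not NE.
(Aggressive, Passive): Incumbent gets 16, best alternative 8; Entrant gets 19, best alternative 10. No profitable deviation — NE.
(Aggressive, Accommodate): Entrant can switch to Passive (10 → 19). Not NE.
(Moderate, Moderate): Incumbent gets 17, best alternative 16; Entrant gets 16, best alternative 14. No profitable deviation — NE.
(Moderate, Passive): Incumbent can switch to Aggressive (5 → 16). Not NE.
(Moderate, Accommodate): Incumbent can switch to Aggressive (5 → 7). Not NE.
(Passive, Moderate): Incumbent can switch to Moderate (16 → 17). Not NE.
(Passive, Passive): Incumbent can switch to Aggressive (8 → 16). Not NE.
(Passive, Accommodate): Incumbent can switch to Aggressive (3 → 7). Not NE.
(Accommodate, Moderate): Incumbent can switch to Moderate (7 → 17). Not NE.
(Accommodate, Passive): Incumbent can switch to Aggressive (7 → 16). Not NE.
(Accommodate, Accommodate): Incumbent can switch to Aggressive (1 → 7). Not NE.

The pure Nash equilibria are (Aggressive, Passive); (Moderate, Moderate).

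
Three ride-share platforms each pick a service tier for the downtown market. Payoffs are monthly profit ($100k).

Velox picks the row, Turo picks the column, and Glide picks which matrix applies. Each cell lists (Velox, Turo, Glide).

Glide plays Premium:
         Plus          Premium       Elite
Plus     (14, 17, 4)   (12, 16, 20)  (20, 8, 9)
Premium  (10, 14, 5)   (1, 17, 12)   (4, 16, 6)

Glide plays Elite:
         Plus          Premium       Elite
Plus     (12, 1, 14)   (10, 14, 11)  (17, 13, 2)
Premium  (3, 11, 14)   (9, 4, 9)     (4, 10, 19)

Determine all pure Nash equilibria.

Velox against (Plus, Premium): payoffs 14, 10 → best response Plus.
Velox against (Plus, Elite): payoffs 12, 3 → best response Plus.
Velox against (Premium, Premium): payoffs 12, 1 → best response Plus.
Velox against (Premium, Elite): payoffs 10, 9 → best response Plus.
Velox against (Elite, Premium): payoffs 20, 4 → best response Plus.
Velox against (Elite, Elite): payoffs 17, 4 → best response Plus.
Turo against (Plus, Premium): payoffs 17, 16, 8 → best response Plus.
Turo against (Plus, Elite): payoffs 1, 14, 13 → best response Premium.
Turo against (Premium, Premium): payoffs 14, 17, 16 → best response Premium.
Turo against (Premium, Elite): payoffs 11, 4, 10 → best response Plus.
Glide against (Plus, Plus): payoffs 4, 14 → best response Elite.
Glide against (Plus, Premium): payoffs 20, 11 → best response Premium.
Glide against (Plus, Elite): payoffs 9, 2 → best response Premium.
Glide against (Premium, Plus): payoffs 5, 14 → best response Elite.
Glide against (Premium, Premium): payoffs 12, 9 → best response Premium.
Glide against (Premium, Elite): payoffs 6, 19 → best response Elite.
No profile is a mutual best response for all players.

none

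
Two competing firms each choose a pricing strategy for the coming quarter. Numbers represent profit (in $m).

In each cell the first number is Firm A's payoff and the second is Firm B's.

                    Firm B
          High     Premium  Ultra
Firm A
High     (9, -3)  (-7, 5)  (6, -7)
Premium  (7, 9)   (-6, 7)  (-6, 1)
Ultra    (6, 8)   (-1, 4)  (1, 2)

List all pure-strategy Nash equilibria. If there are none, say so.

Firm A against High: payoffs 9, 7, 6 → best response High.
Firm A against Premium: payoffs -7, -6, -1 → best response Ultra.
Firm A against Ultra: payoffs 6, -6, 1 → best response High.
Firm B against High: payoffs -3, 5, -7 → best response Premium.
Firm B against Premium: payoffs 9, 7, 1 → best response High.
Firm B against Ultra: payoffs 8, 4, 2 → best response High.
No profile is a mutual best response for all players.

This game has no pure Nash equilibrium.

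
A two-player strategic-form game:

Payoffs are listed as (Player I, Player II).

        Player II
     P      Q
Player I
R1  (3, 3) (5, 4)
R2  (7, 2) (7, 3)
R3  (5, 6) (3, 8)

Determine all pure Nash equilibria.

Player I against P: payoffs 3, 7, 5 → best response R2.
Player I against Q: payoffs 5, 7, 3 → best response R2.
Player II against R1: payoffs 3, 4 → best response Q.
Player II against R2: payoffs 2, 3 → best response Q.
Player II against R3: payoffs 6, 8 → best response Q.
Mutual best responses: (R2, Q).

Pure NE: (R2, Q)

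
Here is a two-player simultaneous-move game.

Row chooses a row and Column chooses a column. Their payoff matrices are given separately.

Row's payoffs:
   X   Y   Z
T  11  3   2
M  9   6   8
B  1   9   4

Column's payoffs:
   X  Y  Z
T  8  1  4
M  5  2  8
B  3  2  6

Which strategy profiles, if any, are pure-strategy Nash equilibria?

Row against X: payoffs 11, 9, 1 → best response T.
Row against Y: payoffs 3, 6, 9 → best response B.
Row against Z: payoffs 2, 8, 4 → best response M.
Column against T: payoffs 8, 1, 4 → best response X.
Column against M: payoffs 5, 2, 8 → best response Z.
Column against B: payoffs 3, 2, 6 → best response Z.
Mutual best responses: (T, X); (M, Z).

The pure Nash equilibria are (T, X), (M, Z).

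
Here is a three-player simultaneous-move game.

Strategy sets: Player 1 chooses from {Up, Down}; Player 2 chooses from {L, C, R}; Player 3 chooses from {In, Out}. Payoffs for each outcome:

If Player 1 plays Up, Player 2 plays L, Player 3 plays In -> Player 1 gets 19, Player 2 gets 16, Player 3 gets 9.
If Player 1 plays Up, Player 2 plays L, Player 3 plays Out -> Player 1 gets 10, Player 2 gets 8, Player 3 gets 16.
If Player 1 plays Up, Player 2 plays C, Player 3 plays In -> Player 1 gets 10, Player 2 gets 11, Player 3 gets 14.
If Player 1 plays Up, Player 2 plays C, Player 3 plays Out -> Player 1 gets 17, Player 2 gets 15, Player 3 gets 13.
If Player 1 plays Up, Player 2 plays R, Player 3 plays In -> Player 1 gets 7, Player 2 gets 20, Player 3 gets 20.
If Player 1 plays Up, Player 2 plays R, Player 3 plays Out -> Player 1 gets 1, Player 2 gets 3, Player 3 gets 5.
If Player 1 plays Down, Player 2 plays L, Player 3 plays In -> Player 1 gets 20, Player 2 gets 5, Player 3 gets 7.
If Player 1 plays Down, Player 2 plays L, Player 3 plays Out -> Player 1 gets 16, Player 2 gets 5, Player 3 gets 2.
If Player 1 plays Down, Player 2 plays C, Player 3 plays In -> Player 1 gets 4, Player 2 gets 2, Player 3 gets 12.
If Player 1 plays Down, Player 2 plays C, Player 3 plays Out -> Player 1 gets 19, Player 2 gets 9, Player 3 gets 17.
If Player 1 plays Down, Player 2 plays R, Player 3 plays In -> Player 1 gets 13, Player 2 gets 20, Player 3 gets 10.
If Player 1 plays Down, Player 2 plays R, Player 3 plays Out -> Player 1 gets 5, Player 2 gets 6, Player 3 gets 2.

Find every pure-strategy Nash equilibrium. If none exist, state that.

Check each profile: it is a Nash equilibrium iff no player can strictly gain by switching unilaterally.
(Up, L, In): Player 1 can switch to Down (19 → 20). Not NE.
(Up, L, Out): Player 1 can switch to Down (10 → 16). Not NE.
(Up, C, In): Player 2 can switch to L (11 → 16). Not NE.
(Up, C, Out): Player 1 can switch to Down (17 → 19). Not NE.
(Up, R, In): Player 1 can switch to Down (7 → 13). Not NE.
(Up, R, Out): Player 1 can switch to Down (1 → 5). Not NE.
(Down, L, In): Player 2 can switch to R (5 → 20). Not NE.
(Down, L, Out): Player 2 can switch to C (5 → 9). Not NE.
(Down, C, In): Player 1 can switch to Up (4 → 10). Not NE.
(Down, C, Out): Player 1 gets 19, best alternative 17; Player 2 gets 9, best alternative 6; Player 3 gets 17, best alternative 12. No profitable deviation — NE.
(Down, R, In): Player 1 gets 13, best alternative 7; Player 2 gets 20, best alternative 5; Player 3 gets 10, best alternative 2. No profitable deviation — NE.
(Down, R, Out): Player 2 can switch to C (6 → 9). Not NE.

The pure Nash equilibria are (Down, C, Out), (Down, R, In).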